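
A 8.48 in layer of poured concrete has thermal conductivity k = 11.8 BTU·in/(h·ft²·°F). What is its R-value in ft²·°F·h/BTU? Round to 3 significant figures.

0.719 ft²·°F·h/BTU

R = L/k = 8.48/11.8 = 0.7186 ft²·°F·h/BTU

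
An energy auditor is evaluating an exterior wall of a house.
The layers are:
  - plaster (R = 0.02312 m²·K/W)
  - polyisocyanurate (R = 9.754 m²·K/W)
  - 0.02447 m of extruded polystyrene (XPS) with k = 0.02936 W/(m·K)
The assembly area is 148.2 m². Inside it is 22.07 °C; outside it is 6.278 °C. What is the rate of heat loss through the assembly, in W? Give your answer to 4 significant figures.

0.02447/0.02936 = 0.83345
R_total = 0.02312 + 9.754 + 0.83345 = 10.611 m²·K/W
Q = A·ΔT/R = 148.2 × (22.07 − 6.278) / 10.611 = 220.57 W

220.6 W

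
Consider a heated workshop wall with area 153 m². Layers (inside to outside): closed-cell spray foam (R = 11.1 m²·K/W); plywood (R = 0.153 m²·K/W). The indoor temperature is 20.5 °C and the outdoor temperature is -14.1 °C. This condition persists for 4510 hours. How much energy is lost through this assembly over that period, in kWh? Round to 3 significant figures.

2120 kWh

R_total = 11.1 + 0.153 = 11.25 m²·K/W
Q = 153 × (20.5 − (-14.1)) / 11.25 = 470.4 W
E = 470.4 W × 4510 h / 1000 = 2122 kWh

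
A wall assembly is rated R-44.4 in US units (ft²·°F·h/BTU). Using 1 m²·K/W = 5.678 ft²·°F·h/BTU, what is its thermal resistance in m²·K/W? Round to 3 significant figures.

R_SI = 44.4/5.678 = 7.82

7.82 m²·K/W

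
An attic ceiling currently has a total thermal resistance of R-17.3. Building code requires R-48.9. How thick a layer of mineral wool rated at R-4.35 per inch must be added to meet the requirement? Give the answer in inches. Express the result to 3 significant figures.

ΔR = 48.9 − 17.3 = 31.6 ft²·°F·h/BTU
L = ΔR / (R/in) = 31.6/4.35 = 7.264 in

7.26 in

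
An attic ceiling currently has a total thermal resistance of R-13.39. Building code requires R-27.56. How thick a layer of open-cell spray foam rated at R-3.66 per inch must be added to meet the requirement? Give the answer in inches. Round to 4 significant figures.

ΔR = 27.56 − 13.39 = 14.17 ft²·°F·h/BTU
L = ΔR / (R/in) = 14.17/3.66 = 3.8716 in

3.872 in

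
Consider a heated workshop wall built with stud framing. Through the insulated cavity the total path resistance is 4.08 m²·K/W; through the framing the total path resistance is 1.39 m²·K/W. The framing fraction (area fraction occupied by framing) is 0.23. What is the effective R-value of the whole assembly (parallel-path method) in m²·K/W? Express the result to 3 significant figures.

2.82 m²·K/W

U_eff = 0.77/4.08 + 0.23/1.39 = 0.1887 + 0.1655 = 0.3542
R_eff = 1/U_eff = 2.823 m²·K/W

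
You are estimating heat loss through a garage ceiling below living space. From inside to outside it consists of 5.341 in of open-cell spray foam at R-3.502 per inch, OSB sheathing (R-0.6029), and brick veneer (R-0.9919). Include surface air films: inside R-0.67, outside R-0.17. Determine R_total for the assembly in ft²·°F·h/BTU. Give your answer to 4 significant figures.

21.14 ft²·°F·h/BTU

5.341 × 3.502 = 18.704
R_total = 0.67 + 18.704 + 0.6029 + 0.9919 + 0.17 = 21.139 ft²·°F·h/BTU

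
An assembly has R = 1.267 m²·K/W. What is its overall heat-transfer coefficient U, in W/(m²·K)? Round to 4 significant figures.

0.7893 W/(m²·K)

U = 1/R = 1/1.267 = 0.78927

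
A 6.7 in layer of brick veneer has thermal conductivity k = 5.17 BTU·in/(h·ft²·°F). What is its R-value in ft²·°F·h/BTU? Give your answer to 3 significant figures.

R = L/k = 6.7/5.17 = 1.296 ft²·°F·h/BTU

1.30 ft²·°F·h/BTU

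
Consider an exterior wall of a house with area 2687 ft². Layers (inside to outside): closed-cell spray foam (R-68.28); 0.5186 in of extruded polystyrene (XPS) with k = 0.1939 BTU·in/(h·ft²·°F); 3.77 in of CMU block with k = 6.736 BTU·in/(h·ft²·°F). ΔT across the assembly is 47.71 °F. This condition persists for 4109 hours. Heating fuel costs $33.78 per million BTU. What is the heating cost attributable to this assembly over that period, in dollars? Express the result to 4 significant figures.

248.8 dollars

0.5186/0.1939 = 2.6746
3.77/6.736 = 0.55968
R_total = 68.28 + 2.6746 + 0.55968 = 71.514 ft²·°F·h/BTU
Q = 2687 × 47.71 / 71.514 = 1792.6 BTU/h
E = 1792.6 × 4109 = 7365800 BTU
Cost = 7365800/10⁶ × 33.78 = $248.82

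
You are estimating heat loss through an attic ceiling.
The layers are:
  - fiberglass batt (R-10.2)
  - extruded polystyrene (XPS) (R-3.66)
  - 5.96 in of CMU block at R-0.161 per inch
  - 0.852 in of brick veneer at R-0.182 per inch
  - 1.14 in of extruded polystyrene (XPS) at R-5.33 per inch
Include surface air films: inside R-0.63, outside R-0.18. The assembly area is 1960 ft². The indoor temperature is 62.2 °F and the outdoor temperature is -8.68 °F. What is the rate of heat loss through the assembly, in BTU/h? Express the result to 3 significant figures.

5.96 × 0.161 = 0.9596
0.852 × 0.182 = 0.1551
1.14 × 5.33 = 6.076
R_total = 0.63 + 10.2 + 3.66 + 0.9596 + 0.1551 + 6.076 + 0.18 = 21.86 ft²·°F·h/BTU
Q = A·ΔT/R = 1960 × (62.2 − (-8.68)) / 21.86 = 6355 BTU/h

6350 BTU/h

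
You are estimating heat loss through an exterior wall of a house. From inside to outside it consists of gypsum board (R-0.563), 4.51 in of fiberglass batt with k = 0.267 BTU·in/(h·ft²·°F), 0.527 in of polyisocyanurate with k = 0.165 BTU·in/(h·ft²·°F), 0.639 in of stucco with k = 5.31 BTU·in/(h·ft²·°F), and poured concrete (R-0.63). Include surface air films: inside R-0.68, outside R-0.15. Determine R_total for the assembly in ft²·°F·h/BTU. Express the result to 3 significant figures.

22.2 ft²·°F·h/BTU

4.51/0.267 = 16.89
0.527/0.165 = 3.194
0.639/5.31 = 0.1203
R_total = 0.68 + 0.563 + 16.89 + 3.194 + 0.1203 + 0.63 + 0.15 = 22.23 ft²·°F·h/BTU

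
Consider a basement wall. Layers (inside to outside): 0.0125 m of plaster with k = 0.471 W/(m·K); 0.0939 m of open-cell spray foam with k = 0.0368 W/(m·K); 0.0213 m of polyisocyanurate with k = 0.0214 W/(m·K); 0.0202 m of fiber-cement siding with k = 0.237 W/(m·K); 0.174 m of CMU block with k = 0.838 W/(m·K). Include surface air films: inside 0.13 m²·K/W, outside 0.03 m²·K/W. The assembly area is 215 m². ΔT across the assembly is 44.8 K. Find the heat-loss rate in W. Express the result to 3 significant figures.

2390 W

0.0125/0.471 = 0.02654
0.0939/0.0368 = 2.552
0.0213/0.0214 = 0.9953
0.0202/0.237 = 0.08523
0.174/0.838 = 0.2076
R_total = 0.13 + 0.02654 + 2.552 + 0.9953 + 0.08523 + 0.2076 + 0.03 = 4.026 m²·K/W
Q = A·ΔT/R = 215 × 44.8 / 4.026 = 2392 W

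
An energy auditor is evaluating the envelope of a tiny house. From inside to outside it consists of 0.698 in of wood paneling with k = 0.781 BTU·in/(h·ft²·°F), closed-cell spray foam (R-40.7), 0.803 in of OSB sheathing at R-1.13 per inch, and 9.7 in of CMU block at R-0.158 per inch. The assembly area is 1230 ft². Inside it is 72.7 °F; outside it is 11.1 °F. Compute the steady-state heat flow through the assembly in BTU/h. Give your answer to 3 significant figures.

0.698/0.781 = 0.8937
0.803 × 1.13 = 0.9074
9.7 × 0.158 = 1.533
R_total = 0.8937 + 40.7 + 0.9074 + 1.533 = 44.03 ft²·°F·h/BTU
Q = A·ΔT/R = 1230 × (72.7 − 11.1) / 44.03 = 1721 BTU/h

1720 BTU/h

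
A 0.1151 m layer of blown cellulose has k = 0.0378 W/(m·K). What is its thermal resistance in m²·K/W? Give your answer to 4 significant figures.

3.045 m²·K/W

R = L/k = 0.1151/0.0378 = 3.045 m²·K/W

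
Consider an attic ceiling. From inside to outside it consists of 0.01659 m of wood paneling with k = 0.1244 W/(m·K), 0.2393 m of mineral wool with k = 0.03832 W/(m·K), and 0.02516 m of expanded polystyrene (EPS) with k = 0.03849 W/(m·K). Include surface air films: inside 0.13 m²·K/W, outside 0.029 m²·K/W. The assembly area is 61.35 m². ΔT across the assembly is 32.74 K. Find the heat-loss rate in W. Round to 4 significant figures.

279.3 W

0.01659/0.1244 = 0.13336
0.2393/0.03832 = 6.2448
0.02516/0.03849 = 0.65368
R_total = 0.13 + 0.13336 + 6.2448 + 0.65368 + 0.029 = 7.1908 m²·K/W
Q = A·ΔT/R = 61.35 × 32.74 / 7.1908 = 279.33 W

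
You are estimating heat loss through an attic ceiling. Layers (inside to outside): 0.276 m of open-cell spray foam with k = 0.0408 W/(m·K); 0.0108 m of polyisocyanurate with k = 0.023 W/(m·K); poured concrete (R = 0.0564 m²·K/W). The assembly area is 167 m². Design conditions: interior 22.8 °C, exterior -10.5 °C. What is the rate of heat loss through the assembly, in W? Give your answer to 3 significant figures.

763 W

0.276/0.0408 = 6.765
0.0108/0.023 = 0.4696
R_total = 6.765 + 0.4696 + 0.0564 = 7.291 m²·K/W
Q = A·ΔT/R = 167 × (22.8 − (-10.5)) / 7.291 = 762.8 W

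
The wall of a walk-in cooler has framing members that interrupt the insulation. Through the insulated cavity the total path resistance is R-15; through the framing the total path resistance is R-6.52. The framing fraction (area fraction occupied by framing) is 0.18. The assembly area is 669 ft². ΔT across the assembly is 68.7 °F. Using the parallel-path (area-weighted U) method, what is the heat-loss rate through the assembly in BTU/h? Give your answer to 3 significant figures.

U_eff = 0.82/15 + 0.18/6.52 = 0.05467 + 0.02761 = 0.08227
R_eff = 1/U_eff = 12.15 ft²·°F·h/BTU
Q = 669 × 68.7 / 12.15 = 3781 BTU/h

3780 BTU/h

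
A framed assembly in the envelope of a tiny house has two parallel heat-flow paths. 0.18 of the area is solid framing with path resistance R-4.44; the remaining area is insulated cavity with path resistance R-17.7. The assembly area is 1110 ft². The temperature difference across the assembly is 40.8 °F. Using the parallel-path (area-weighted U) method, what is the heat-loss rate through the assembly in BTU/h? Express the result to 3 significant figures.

3930 BTU/h

U_eff = 0.82/17.7 + 0.18/4.44 = 0.04633 + 0.04054 = 0.08687
R_eff = 1/U_eff = 11.51 ft²·°F·h/BTU
Q = 1110 × 40.8 / 11.51 = 3934 BTU/h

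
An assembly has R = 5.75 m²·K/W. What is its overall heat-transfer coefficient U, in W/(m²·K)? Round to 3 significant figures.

0.174 W/(m²·K)

U = 1/R = 1/5.75 = 0.1739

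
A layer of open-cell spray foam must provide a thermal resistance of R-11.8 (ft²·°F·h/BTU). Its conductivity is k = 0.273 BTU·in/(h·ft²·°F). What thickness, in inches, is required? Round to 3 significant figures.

3.22 in

L = R × k = 11.8 × 0.273 = 3.221 in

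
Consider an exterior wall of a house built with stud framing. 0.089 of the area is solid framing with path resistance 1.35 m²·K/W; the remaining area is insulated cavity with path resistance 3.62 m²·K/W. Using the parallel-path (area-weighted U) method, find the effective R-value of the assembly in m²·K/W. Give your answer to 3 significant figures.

U_eff = 0.911/3.62 + 0.089/1.35 = 0.2517 + 0.06593 = 0.3176
R_eff = 1/U_eff = 3.149 m²·K/W

3.15 m²·K/W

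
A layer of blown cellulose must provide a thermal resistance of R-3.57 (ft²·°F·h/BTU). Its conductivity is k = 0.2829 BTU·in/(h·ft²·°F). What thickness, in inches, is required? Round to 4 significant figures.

L = R × k = 3.57 × 0.2829 = 1.01 in

1.010 in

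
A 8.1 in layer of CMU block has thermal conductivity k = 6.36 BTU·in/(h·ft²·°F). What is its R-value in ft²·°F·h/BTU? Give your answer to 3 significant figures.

R = L/k = 8.1/6.36 = 1.274 ft²·°F·h/BTU

1.27 ft²·°F·h/BTU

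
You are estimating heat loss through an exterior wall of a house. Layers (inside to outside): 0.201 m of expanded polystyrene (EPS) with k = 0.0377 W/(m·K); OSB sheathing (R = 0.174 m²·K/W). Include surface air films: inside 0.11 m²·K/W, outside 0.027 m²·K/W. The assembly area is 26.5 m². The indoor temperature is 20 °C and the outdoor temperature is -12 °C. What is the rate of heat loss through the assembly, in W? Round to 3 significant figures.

0.201/0.0377 = 5.332
R_total = 0.11 + 5.332 + 0.174 + 0.027 = 5.643 m²·K/W
Q = A·ΔT/R = 26.5 × (20 − (-12)) / 5.643 = 150.3 W

150 W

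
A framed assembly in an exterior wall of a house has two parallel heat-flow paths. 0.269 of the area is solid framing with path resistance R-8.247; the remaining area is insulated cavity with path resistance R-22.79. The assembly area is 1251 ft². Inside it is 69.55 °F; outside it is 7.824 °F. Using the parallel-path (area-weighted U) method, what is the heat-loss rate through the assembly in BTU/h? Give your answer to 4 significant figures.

U_eff = 0.731/22.79 + 0.269/8.247 = 0.032075 + 0.032618 = 0.064693
R_eff = 1/U_eff = 15.458 ft²·°F·h/BTU
Q = 1251 × (69.55 − 7.824) / 15.458 = 4995.6 BTU/h

4996 BTU/h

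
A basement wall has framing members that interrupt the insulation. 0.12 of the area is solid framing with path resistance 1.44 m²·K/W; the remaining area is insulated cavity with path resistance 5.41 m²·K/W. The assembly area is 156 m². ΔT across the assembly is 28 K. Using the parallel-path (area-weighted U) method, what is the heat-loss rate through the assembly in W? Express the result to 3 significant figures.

1070 W

U_eff = 0.88/5.41 + 0.12/1.44 = 0.1627 + 0.08333 = 0.246
R_eff = 1/U_eff = 4.065 m²·K/W
Q = 156 × 28 / 4.065 = 1075 W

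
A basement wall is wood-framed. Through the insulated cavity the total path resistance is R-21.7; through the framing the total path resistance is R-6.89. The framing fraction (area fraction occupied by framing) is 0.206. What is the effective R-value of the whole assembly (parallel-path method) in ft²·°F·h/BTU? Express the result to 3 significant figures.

U_eff = 0.794/21.7 + 0.206/6.89 = 0.03659 + 0.0299 = 0.06649
R_eff = 1/U_eff = 15.04 ft²·°F·h/BTU

15.0 ft²·°F·h/BTU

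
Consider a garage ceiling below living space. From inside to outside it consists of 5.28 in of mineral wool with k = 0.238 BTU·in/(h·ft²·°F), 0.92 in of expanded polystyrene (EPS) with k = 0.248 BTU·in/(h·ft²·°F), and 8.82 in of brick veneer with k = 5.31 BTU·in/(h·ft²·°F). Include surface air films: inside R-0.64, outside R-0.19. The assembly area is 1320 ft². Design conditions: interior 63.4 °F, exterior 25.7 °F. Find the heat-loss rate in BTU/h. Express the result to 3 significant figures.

5.28/0.238 = 22.18
0.92/0.248 = 3.71
8.82/5.31 = 1.661
R_total = 0.64 + 22.18 + 3.71 + 1.661 + 0.19 = 28.39 ft²·°F·h/BTU
Q = A·ΔT/R = 1320 × (63.4 − 25.7) / 28.39 = 1753 BTU/h

1750 BTU/h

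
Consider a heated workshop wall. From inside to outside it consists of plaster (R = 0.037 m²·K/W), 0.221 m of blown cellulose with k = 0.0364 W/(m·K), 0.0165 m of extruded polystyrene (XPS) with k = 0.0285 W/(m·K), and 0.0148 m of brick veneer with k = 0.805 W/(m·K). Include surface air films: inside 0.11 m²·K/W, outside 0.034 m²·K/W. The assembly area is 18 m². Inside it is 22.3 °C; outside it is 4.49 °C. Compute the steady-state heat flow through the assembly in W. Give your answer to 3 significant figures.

46.8 W

0.221/0.0364 = 6.071
0.0165/0.0285 = 0.5789
0.0148/0.805 = 0.01839
R_total = 0.11 + 0.037 + 6.071 + 0.5789 + 0.01839 + 0.034 = 6.85 m²·K/W
Q = A·ΔT/R = 18 × (22.3 − 4.49) / 6.85 = 46.8 W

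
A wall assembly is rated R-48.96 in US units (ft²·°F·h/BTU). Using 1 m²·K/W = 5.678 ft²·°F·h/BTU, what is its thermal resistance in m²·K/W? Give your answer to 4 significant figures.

R_SI = 48.96/5.678 = 8.6228

8.623 m²·K/W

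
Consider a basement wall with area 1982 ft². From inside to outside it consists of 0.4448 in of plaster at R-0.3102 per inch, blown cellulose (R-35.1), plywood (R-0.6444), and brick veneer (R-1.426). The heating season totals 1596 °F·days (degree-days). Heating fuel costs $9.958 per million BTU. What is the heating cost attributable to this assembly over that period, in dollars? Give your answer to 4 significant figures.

20.26 dollars

0.4448 × 0.3102 = 0.13798
R_total = 0.13798 + 35.1 + 0.6444 + 1.426 = 37.308 ft²·°F·h/BTU
E = A × HDD × 24 / R = 1982 × 1596 × 24 / 37.308 = 2034900 BTU
Cost = 2034900/10⁶ × 9.958 = $20.263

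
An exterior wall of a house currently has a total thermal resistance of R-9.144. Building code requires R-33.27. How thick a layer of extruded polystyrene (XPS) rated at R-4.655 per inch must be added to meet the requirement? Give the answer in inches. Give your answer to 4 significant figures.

ΔR = 33.27 − 9.144 = 24.126 ft²·°F·h/BTU
L = ΔR / (R/in) = 24.126/4.655 = 5.1828 in

5.183 in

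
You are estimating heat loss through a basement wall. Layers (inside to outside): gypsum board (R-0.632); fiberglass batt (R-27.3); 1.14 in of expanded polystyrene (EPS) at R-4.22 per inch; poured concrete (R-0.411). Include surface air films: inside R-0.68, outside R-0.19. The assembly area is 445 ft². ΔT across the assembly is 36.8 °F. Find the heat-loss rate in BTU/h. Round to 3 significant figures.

1.14 × 4.22 = 4.811
R_total = 0.68 + 0.632 + 27.3 + 4.811 + 0.411 + 0.19 = 34.02 ft²·°F·h/BTU
Q = A·ΔT/R = 445 × 36.8 / 34.02 = 481.3 BTU/h

481 BTU/h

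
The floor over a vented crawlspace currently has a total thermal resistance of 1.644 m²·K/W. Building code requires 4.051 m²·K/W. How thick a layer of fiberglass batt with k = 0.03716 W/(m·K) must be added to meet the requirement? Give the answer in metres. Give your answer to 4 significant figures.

0.08944 m

ΔR = 4.051 − 1.644 = 2.407 m²·K/W
L = ΔR × k = 2.407 × 0.03716 = 0.089444 m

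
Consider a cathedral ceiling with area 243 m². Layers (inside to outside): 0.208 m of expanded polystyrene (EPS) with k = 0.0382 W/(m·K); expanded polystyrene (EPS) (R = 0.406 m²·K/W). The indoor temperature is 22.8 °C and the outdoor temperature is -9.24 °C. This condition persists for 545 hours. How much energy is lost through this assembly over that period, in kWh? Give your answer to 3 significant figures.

725 kWh

0.208/0.0382 = 5.445
R_total = 5.445 + 0.406 = 5.851 m²·K/W
Q = 243 × (22.8 − (-9.24)) / 5.851 = 1331 W
E = 1331 W × 545 h / 1000 = 725.2 kWh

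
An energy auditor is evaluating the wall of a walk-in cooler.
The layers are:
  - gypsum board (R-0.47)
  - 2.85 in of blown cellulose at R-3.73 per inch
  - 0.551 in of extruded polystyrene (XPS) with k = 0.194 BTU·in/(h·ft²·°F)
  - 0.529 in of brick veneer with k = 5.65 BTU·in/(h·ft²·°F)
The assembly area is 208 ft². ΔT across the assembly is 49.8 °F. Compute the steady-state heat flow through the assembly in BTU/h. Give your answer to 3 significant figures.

738 BTU/h

2.85 × 3.73 = 10.63
0.551/0.194 = 2.84
0.529/5.65 = 0.09363
R_total = 0.47 + 10.63 + 2.84 + 0.09363 = 14.03 ft²·°F·h/BTU
Q = A·ΔT/R = 208 × 49.8 / 14.03 = 738.1 BTU/h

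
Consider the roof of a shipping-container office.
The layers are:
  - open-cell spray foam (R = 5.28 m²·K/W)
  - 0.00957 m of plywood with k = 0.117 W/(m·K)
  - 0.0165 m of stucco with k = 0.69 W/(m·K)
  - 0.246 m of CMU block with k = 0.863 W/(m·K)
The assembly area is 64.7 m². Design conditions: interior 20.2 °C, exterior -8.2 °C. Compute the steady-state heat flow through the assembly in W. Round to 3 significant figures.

324 W

0.00957/0.117 = 0.08179
0.0165/0.69 = 0.02391
0.246/0.863 = 0.2851
R_total = 5.28 + 0.08179 + 0.02391 + 0.2851 = 5.671 m²·K/W
Q = A·ΔT/R = 64.7 × (20.2 − (-8.2)) / 5.671 = 324 W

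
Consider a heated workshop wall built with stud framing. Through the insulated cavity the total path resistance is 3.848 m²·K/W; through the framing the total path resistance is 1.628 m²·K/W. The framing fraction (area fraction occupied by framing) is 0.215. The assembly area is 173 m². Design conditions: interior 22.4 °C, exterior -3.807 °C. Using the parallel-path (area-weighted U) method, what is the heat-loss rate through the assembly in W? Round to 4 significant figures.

U_eff = 0.785/3.848 + 0.215/1.628 = 0.204 + 0.13206 = 0.33607
R_eff = 1/U_eff = 2.9756 m²·K/W
Q = 173 × (22.4 − (-3.807)) / 2.9756 = 1523.7 W

1524 W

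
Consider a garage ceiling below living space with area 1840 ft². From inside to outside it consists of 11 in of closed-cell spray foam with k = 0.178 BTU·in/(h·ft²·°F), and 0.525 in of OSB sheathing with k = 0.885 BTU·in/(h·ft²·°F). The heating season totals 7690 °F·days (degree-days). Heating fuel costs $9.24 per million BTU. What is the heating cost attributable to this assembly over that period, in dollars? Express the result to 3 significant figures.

50.3 dollars

11/0.178 = 61.8
0.525/0.885 = 0.5932
R_total = 61.8 + 0.5932 = 62.39 ft²·°F·h/BTU
E = A × HDD × 24 / R = 1840 × 7690 × 24 / 62.39 = 5443000 BTU
Cost = 5443000/10⁶ × 9.24 = $50.29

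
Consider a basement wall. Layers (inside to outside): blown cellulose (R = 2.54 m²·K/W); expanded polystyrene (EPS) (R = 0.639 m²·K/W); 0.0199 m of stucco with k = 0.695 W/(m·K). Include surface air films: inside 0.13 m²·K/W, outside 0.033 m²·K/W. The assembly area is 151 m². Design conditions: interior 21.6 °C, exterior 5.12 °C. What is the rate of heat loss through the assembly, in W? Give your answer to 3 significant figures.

738 W

0.0199/0.695 = 0.02863
R_total = 0.13 + 2.54 + 0.639 + 0.02863 + 0.033 = 3.371 m²·K/W
Q = A·ΔT/R = 151 × (21.6 − 5.12) / 3.371 = 738.3 W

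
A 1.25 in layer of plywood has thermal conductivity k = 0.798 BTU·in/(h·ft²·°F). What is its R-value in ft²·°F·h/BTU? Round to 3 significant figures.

1.57 ft²·°F·h/BTU

R = L/k = 1.25/0.798 = 1.566 ft²·°F·h/BTU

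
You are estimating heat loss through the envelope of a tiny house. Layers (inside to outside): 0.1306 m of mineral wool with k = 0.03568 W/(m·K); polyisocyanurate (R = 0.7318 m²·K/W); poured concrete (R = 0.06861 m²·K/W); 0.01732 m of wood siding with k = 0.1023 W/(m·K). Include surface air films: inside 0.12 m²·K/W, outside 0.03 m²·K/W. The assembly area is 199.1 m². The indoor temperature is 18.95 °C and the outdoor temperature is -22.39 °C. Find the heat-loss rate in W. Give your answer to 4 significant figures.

0.1306/0.03568 = 3.6603
0.01732/0.1023 = 0.16931
R_total = 0.12 + 3.6603 + 0.7318 + 0.06861 + 0.16931 + 0.03 = 4.78 m²·K/W
Q = A·ΔT/R = 199.1 × (18.95 − (-22.39)) / 4.78 = 1721.9 W

1722 W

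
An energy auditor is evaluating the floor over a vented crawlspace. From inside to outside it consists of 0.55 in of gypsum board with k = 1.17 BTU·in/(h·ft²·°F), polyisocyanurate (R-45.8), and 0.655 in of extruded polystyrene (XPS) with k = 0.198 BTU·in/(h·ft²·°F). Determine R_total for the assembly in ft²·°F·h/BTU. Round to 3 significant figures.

0.55/1.17 = 0.4701
0.655/0.198 = 3.308
R_total = 0.4701 + 45.8 + 3.308 = 49.58 ft²·°F·h/BTU

49.6 ft²·°F·h/BTU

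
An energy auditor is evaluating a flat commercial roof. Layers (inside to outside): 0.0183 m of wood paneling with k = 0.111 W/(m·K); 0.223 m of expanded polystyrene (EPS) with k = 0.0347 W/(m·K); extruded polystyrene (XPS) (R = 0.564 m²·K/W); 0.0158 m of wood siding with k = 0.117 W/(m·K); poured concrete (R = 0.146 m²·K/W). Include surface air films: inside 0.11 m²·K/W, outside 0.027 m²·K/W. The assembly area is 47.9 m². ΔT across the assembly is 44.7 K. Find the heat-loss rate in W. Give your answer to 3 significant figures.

283 W

0.0183/0.111 = 0.1649
0.223/0.0347 = 6.427
0.0158/0.117 = 0.135
R_total = 0.11 + 0.1649 + 6.427 + 0.564 + 0.135 + 0.146 + 0.027 = 7.573 m²·K/W
Q = A·ΔT/R = 47.9 × 44.7 / 7.573 = 282.7 W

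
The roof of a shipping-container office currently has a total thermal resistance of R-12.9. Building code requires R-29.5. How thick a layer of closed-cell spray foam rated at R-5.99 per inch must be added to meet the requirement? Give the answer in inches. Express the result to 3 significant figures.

ΔR = 29.5 − 12.9 = 16.6 ft²·°F·h/BTU
L = ΔR / (R/in) = 16.6/5.99 = 2.771 in

2.77 in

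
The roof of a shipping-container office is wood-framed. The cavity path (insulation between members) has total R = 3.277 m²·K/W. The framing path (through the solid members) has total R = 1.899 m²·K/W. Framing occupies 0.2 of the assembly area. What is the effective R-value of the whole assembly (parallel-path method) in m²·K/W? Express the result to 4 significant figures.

2.862 m²·K/W

U_eff = 0.8/3.277 + 0.2/1.899 = 0.24413 + 0.10532 = 0.34944
R_eff = 1/U_eff = 2.8617 m²·K/W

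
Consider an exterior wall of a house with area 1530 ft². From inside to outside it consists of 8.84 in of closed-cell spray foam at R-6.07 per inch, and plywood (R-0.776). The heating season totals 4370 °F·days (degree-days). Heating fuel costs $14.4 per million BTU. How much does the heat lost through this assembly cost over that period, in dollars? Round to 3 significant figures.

8.84 × 6.07 = 53.66
R_total = 53.66 + 0.776 = 54.43 ft²·°F·h/BTU
E = A × HDD × 24 / R = 1530 × 4370 × 24 / 54.43 = 2948000 BTU
Cost = 2948000/10⁶ × 14.4 = $42.45

42.4 dollars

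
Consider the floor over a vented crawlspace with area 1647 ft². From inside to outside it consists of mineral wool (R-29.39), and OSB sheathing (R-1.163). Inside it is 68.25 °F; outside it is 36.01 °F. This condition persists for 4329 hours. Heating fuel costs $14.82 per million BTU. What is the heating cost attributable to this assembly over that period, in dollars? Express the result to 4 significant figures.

R_total = 29.39 + 1.163 = 30.553 ft²·°F·h/BTU
Q = 1647 × (68.25 − 36.01) / 30.553 = 1737.9 BTU/h
E = 1737.9 × 4329 = 7523500 BTU
Cost = 7523500/10⁶ × 14.82 = $111.5

111.5 dollars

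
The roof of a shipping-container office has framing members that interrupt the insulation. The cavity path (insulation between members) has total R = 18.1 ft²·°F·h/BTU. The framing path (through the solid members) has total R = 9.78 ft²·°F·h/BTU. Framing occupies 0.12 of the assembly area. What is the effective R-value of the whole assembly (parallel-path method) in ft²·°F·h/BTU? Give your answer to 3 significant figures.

16.4 ft²·°F·h/BTU

U_eff = 0.88/18.1 + 0.12/9.78 = 0.04862 + 0.01227 = 0.06089
R_eff = 1/U_eff = 16.42 ft²·°F·h/BTU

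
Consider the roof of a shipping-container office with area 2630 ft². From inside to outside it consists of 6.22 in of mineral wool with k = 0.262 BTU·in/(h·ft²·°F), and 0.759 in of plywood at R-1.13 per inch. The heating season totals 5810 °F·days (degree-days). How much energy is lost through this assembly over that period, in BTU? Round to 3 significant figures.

14900000 BTU

6.22/0.262 = 23.74
0.759 × 1.13 = 0.8577
R_total = 23.74 + 0.8577 = 24.6 ft²·°F·h/BTU
E = A × HDD × 24 / R = 2630 × 5810 × 24 / 24.6 = 14910000 BTU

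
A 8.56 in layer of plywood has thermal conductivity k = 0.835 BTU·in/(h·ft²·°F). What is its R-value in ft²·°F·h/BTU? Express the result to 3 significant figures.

R = L/k = 8.56/0.835 = 10.25 ft²·°F·h/BTU

10.3 ft²·°F·h/BTU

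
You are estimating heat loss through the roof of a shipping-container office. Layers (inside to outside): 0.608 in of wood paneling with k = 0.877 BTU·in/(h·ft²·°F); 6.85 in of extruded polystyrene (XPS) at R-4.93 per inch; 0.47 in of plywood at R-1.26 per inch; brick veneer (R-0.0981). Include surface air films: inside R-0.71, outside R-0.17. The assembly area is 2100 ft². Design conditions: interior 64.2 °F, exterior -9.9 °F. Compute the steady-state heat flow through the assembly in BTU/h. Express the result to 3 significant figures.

0.608/0.877 = 0.6933
6.85 × 4.93 = 33.77
0.47 × 1.26 = 0.5922
R_total = 0.71 + 0.6933 + 33.77 + 0.5922 + 0.0981 + 0.17 = 36.03 ft²·°F·h/BTU
Q = A·ΔT/R = 2100 × (64.2 − (-9.9)) / 36.03 = 4318 BTU/h

4320 BTU/h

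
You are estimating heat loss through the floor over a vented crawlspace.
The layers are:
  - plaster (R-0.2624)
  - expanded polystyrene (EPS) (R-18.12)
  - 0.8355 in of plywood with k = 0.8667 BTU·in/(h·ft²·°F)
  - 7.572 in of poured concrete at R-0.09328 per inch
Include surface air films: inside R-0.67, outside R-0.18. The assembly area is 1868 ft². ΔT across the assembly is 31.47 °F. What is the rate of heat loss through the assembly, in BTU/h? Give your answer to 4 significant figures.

0.8355/0.8667 = 0.964
7.572 × 0.09328 = 0.70632
R_total = 0.67 + 0.2624 + 18.12 + 0.964 + 0.70632 + 0.18 = 20.903 ft²·°F·h/BTU
Q = A·ΔT/R = 1868 × 31.47 / 20.903 = 2812.4 BTU/h

2812 BTU/h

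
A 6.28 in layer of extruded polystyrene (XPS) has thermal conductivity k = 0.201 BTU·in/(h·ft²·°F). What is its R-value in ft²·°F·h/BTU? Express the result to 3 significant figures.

31.2 ft²·°F·h/BTU

R = L/k = 6.28/0.201 = 31.24 ft²·°F·h/BTU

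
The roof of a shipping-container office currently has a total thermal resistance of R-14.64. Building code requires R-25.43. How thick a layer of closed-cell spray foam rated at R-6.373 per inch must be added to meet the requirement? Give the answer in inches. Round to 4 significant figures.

ΔR = 25.43 − 14.64 = 10.79 ft²·°F·h/BTU
L = ΔR / (R/in) = 10.79/6.373 = 1.6931 in

1.693 in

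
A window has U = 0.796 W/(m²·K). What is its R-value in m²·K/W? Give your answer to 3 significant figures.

R = 1/U = 1/0.796 = 1.256

1.26 m²·K/W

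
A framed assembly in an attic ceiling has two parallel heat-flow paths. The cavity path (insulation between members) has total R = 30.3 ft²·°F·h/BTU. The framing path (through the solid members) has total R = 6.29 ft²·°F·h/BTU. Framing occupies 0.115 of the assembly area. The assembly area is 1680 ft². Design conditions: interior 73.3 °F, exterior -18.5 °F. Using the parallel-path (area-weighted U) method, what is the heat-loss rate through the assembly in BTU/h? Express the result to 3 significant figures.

7320 BTU/h

U_eff = 0.885/30.3 + 0.115/6.29 = 0.02921 + 0.01828 = 0.04749
R_eff = 1/U_eff = 21.06 ft²·°F·h/BTU
Q = 1680 × (73.3 − (-18.5)) / 21.06 = 7324 BTU/h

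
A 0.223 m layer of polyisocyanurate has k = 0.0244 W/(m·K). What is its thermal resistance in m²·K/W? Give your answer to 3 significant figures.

9.14 m²·K/W

R = L/k = 0.223/0.0244 = 9.139 m²·K/W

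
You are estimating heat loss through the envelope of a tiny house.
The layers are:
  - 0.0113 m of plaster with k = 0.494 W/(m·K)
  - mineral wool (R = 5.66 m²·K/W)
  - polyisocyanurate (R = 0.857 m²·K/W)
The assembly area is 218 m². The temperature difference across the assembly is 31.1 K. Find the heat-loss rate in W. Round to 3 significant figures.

1040 W

0.0113/0.494 = 0.02287
R_total = 0.02287 + 5.66 + 0.857 = 6.54 m²·K/W
Q = A·ΔT/R = 218 × 31.1 / 6.54 = 1037 W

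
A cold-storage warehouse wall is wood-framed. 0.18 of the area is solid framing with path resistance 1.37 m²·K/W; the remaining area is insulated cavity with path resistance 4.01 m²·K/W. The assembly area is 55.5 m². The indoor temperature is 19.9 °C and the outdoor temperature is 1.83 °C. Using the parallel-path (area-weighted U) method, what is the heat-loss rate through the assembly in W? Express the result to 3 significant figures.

337 W

U_eff = 0.82/4.01 + 0.18/1.37 = 0.2045 + 0.1314 = 0.3359
R_eff = 1/U_eff = 2.977 m²·K/W
Q = 55.5 × (19.9 − 1.83) / 2.977 = 336.8 W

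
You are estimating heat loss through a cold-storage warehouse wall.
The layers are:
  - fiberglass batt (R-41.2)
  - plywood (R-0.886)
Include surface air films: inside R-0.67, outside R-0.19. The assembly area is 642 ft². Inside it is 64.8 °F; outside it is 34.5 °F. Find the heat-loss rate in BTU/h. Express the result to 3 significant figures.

453 BTU/h

R_total = 0.67 + 41.2 + 0.886 + 0.19 = 42.95 ft²·°F·h/BTU
Q = A·ΔT/R = 642 × (64.8 − 34.5) / 42.95 = 453 BTU/h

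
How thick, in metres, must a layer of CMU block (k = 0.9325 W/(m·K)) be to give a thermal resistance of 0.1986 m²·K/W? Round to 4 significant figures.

0.1852 m

L = R·k = 0.1986 × 0.9325 = 0.18519 m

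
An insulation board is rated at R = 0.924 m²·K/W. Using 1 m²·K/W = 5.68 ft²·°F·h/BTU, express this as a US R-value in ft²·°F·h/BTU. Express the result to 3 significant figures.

R_US = 0.924 × 5.68 = 5.248

5.25 ft²·°F·h/BTU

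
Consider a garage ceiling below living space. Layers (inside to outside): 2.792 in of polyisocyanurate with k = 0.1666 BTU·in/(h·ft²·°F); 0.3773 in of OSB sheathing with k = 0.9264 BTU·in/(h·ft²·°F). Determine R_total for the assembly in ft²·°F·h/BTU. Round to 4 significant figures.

17.17 ft²·°F·h/BTU

2.792/0.1666 = 16.759
0.3773/0.9264 = 0.40728
R_total = 16.759 + 0.40728 = 17.166 ft²·°F·h/BTU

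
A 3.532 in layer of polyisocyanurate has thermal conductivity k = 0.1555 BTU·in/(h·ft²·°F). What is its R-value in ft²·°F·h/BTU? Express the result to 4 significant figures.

22.71 ft²·°F·h/BTU

R = L/k = 3.532/0.1555 = 22.714 ft²·°F·h/BTU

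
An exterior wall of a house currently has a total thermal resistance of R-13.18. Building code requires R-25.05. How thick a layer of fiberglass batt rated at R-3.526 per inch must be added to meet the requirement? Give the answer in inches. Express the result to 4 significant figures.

3.366 in

ΔR = 25.05 − 13.18 = 11.87 ft²·°F·h/BTU
L = ΔR / (R/in) = 11.87/3.526 = 3.3664 in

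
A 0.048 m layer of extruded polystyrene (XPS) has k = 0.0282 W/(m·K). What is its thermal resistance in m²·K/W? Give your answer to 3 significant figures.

R = L/k = 0.048/0.0282 = 1.702 m²·K/W

1.70 m²·K/W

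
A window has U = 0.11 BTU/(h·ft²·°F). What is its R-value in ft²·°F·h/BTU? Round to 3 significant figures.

9.09 ft²·°F·h/BTU

R = 1/U = 1/0.11 = 9.091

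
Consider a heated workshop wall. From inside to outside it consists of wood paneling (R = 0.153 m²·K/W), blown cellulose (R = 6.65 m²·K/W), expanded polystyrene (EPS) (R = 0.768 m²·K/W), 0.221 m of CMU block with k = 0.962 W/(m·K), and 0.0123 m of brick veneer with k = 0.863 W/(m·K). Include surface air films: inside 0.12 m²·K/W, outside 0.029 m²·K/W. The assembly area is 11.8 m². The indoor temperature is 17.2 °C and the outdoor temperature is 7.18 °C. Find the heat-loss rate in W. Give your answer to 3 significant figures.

14.8 W

0.221/0.962 = 0.2297
0.0123/0.863 = 0.01425
R_total = 0.12 + 0.153 + 6.65 + 0.768 + 0.2297 + 0.01425 + 0.029 = 7.964 m²·K/W
Q = A·ΔT/R = 11.8 × (17.2 − 7.18) / 7.964 = 14.85 W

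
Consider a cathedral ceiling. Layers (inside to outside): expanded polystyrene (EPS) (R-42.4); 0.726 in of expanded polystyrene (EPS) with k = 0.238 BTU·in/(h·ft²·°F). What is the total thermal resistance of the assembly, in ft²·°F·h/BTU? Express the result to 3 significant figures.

45.5 ft²·°F·h/BTU

0.726/0.238 = 3.05
R_total = 42.4 + 3.05 = 45.45 ft²·°F·h/BTU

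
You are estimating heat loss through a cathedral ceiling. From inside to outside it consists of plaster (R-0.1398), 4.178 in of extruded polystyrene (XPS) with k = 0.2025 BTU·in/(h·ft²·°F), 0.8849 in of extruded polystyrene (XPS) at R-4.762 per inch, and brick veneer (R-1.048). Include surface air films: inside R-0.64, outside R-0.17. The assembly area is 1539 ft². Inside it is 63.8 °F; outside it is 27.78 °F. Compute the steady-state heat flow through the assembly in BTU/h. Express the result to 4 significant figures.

4.178/0.2025 = 20.632
0.8849 × 4.762 = 4.2139
R_total = 0.64 + 0.1398 + 20.632 + 4.2139 + 1.048 + 0.17 = 26.844 ft²·°F·h/BTU
Q = A·ΔT/R = 1539 × (63.8 − 27.78) / 26.844 = 2065.1 BTU/h

2065 BTU/h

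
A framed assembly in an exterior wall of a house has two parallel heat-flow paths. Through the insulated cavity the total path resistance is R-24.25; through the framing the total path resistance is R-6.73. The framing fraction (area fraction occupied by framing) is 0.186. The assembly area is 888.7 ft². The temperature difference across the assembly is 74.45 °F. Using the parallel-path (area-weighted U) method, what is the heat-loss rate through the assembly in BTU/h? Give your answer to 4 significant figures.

U_eff = 0.814/24.25 + 0.186/6.73 = 0.033567 + 0.027637 = 0.061204
R_eff = 1/U_eff = 16.339 ft²·°F·h/BTU
Q = 888.7 × 74.45 / 16.339 = 4049.5 BTU/h

4050 BTU/h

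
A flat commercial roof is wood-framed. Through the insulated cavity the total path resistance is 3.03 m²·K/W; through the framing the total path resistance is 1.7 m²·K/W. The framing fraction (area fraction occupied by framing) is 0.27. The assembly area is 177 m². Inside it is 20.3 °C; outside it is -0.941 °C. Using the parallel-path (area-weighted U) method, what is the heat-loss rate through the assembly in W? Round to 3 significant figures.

U_eff = 0.73/3.03 + 0.27/1.7 = 0.2409 + 0.1588 = 0.3997
R_eff = 1/U_eff = 2.502 m²·K/W
Q = 177 × (20.3 − (-0.941)) / 2.502 = 1503 W

1500 W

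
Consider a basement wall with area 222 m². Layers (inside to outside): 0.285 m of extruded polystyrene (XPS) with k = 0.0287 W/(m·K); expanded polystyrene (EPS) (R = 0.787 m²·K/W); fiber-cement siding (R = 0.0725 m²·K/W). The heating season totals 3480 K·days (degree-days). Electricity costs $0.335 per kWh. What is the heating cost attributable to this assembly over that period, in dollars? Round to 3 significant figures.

576 dollars

0.285/0.0287 = 9.93
R_total = 9.93 + 0.787 + 0.0725 = 10.79 m²·K/W
E = A × HDD × 24 / R / 1000 = 222 × 3480 × 24 / 10.79 / 1000 = 1718 kWh
Cost = 1718 × 0.335 = $575.7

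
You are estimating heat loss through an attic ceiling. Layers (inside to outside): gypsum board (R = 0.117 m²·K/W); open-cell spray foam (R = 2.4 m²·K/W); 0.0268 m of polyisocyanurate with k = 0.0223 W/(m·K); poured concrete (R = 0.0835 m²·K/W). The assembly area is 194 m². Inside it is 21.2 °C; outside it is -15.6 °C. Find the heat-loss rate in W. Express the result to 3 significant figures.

0.0268/0.0223 = 1.202
R_total = 0.117 + 2.4 + 1.202 + 0.0835 = 3.802 m²·K/W
Q = A·ΔT/R = 194 × (21.2 − (-15.6)) / 3.802 = 1878 W

1880 W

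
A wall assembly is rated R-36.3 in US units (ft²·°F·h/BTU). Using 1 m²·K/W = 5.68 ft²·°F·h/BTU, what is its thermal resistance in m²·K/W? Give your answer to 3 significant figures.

R_SI = 36.3/5.68 = 6.391

6.39 m²·K/W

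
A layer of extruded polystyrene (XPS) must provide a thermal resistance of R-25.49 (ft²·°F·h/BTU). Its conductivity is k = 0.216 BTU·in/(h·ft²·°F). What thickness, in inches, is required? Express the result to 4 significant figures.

5.506 in

L = R × k = 25.49 × 0.216 = 5.5058 in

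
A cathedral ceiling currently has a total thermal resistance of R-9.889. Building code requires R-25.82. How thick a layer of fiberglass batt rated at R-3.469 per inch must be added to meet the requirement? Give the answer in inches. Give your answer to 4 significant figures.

4.592 in

ΔR = 25.82 − 9.889 = 15.931 ft²·°F·h/BTU
L = ΔR / (R/in) = 15.931/3.469 = 4.5924 in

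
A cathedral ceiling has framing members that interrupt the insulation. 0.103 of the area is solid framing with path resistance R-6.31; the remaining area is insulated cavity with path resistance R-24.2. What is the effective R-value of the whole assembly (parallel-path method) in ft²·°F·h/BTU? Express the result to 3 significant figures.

18.7 ft²·°F·h/BTU

U_eff = 0.897/24.2 + 0.103/6.31 = 0.03707 + 0.01632 = 0.05339
R_eff = 1/U_eff = 18.73 ft²·°F·h/BTU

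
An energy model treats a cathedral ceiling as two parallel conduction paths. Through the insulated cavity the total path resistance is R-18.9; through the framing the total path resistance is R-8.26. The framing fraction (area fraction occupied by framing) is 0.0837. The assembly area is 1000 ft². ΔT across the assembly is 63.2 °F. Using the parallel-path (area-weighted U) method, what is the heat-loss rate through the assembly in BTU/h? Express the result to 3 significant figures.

U_eff = 0.9163/18.9 + 0.0837/8.26 = 0.04848 + 0.01013 = 0.05861
R_eff = 1/U_eff = 17.06 ft²·°F·h/BTU
Q = 1000 × 63.2 / 17.06 = 3704 BTU/h

3700 BTU/h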